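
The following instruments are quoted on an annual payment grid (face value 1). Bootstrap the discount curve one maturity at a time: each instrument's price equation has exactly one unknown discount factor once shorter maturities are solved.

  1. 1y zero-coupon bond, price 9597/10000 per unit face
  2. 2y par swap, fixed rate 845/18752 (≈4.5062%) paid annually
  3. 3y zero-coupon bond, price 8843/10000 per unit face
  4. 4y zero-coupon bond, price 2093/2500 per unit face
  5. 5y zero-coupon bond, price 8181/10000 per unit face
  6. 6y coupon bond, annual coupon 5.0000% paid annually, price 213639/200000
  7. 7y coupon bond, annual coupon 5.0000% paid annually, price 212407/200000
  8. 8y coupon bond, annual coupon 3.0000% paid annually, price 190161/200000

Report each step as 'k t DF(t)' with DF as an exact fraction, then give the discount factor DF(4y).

1 1 9597/10000
2 2 1831/2000
3 3 8843/10000
4 4 2093/2500
5 5 8181/10000
6 6 8071/10000
7 7 1907/2500
8 8 468/625
DF(4y) = 2093/2500 ≈ 0.837200

step 1 [1y] zero: DF = P = 9597/10000 ≈ 0.959700
step 2 [2y] swap r/1=845/18752: DF=(1 − 845/18752·(0.959700))/(1+845/18752) = 1831/2000 ≈ 0.915500
step 3 [3y] zero: DF = P = 8843/10000 ≈ 0.884300
step 4 [4y] zero: DF = P = 2093/2500 ≈ 0.837200
step 5 [5y] zero: DF = P = 8181/10000 ≈ 0.818100
step 6 [6y] bond c/1=1/20: DF=(213639/200000 − 1/20·(0.959700+0.915500+0.884300+0.837200+0.818100))/(1+1/20) = 8071/10000 ≈ 0.807100
step 7 [7y] bond c/1=1/20: DF=(212407/200000 − 1/20·(0.959700+0.915500+0.884300+0.837200+0.818100+0.807100))/(1+1/20) = 1907/2500 ≈ 0.762800
step 8 [8y] bond c/1=3/100: DF=(190161/200000 − 3/100·(0.959700+0.915500+0.884300+0.837200+0.818100+0.807100+0.762800))/(1+3/100) = 468/625 ≈ 0.748800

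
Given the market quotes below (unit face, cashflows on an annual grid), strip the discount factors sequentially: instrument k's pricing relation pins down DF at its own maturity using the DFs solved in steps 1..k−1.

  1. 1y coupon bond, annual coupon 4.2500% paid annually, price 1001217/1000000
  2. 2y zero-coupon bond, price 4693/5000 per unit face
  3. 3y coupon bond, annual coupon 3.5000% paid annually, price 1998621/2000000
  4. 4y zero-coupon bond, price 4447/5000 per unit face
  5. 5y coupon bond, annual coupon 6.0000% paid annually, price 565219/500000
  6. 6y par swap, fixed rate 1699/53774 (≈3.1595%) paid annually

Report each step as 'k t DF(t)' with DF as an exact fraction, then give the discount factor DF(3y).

step 1 [1y] bond c/1=17/400: DF=(1001217/1000000 − 17/400·(0))/(1+17/400) = 2401/2500 ≈ 0.960400
step 2 [2y] zero: DF = P = 4693/5000 ≈ 0.938600
step 3 [3y] bond c/1=7/200: DF=(1998621/2000000 − 7/200·(0.960400+0.938600))/(1+7/200) = 9013/10000 ≈ 0.901300
step 4 [4y] zero: DF = P = 4447/5000 ≈ 0.889400
step 5 [5y] bond c/1=3/50: DF=(565219/500000 − 3/50·(0.960400+0.938600+0.901300+0.889400))/(1+3/50) = 536/625 ≈ 0.857600
step 6 [6y] swap r/1=1699/53774: DF=(1 − 1699/53774·(0.960400+0.938600+0.901300+0.889400+0.857600))/(1+1699/53774) = 8301/10000 ≈ 0.830100

1 1 2401/2500
2 2 4693/5000
3 3 9013/10000
4 4 4447/5000
5 5 536/625
6 6 8301/10000
DF(3y) = 9013/10000 ≈ 0.901300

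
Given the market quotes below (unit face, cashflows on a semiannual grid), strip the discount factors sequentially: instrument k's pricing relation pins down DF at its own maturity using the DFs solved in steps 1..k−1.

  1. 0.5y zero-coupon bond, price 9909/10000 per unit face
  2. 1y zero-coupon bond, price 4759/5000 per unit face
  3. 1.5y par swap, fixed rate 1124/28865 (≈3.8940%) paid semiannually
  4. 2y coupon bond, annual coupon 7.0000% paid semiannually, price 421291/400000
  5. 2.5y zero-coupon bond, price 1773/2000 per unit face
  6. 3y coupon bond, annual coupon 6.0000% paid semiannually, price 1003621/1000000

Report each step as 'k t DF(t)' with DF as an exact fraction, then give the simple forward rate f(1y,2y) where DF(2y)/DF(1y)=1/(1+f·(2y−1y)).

step 1 [0.5y] zero: DF = P = 9909/10000 ≈ 0.990900
step 2 [1y] zero: DF = P = 4759/5000 ≈ 0.951800
step 3 [1.5y] swap r/2=562/28865: DF=(1 − 562/28865·(0.990900+0.951800))/(1+562/28865) = 4719/5000 ≈ 0.943800
step 4 [2y] bond c/2=7/200: DF=(421291/400000 − 7/200·(0.990900+0.951800+0.943800))/(1+7/200) = 23/25 ≈ 0.920000
step 5 [2.5y] zero: DF = P = 1773/2000 ≈ 0.886500
step 6 [3y] bond c/2=3/100: DF=(1003621/1000000 − 3/100·(0.990900+0.951800+0.943800+0.920000+0.886500))/(1+3/100) = 8377/10000 ≈ 0.837700

1 1/2 9909/10000
2 1 4759/5000
3 3/2 4719/5000
4 2 23/25
5 5/2 1773/2000
6 3 8377/10000
f(1y,2y) = ((4759/5000)/(23/25) − 1)/(1) = 159/4600 ≈ 3.4565%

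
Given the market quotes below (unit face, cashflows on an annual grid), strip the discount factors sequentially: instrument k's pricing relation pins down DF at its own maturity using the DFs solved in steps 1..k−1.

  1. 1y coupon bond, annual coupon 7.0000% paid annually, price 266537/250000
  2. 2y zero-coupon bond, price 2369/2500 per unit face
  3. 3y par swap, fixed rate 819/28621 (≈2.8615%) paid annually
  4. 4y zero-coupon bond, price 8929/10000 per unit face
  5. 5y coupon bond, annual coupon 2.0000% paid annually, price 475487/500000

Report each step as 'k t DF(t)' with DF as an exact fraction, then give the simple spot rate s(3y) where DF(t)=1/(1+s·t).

1 1 2491/2500
2 2 2369/2500
3 3 9181/10000
4 4 8929/10000
5 5 8587/10000
s(3y) = (1/(9181/10000) − 1)/(3) = 273/9181 ≈ 2.9735%

step 1 [1y] bond c/1=7/100: DF=(266537/250000 − 7/100·(0))/(1+7/100) = 2491/2500 ≈ 0.996400
step 2 [2y] zero: DF = P = 2369/2500 ≈ 0.947600
step 3 [3y] swap r/1=819/28621: DF=(1 − 819/28621·(0.996400+0.947600))/(1+819/28621) = 9181/10000 ≈ 0.918100
step 4 [4y] zero: DF = P = 8929/10000 ≈ 0.892900
step 5 [5y] bond c/1=1/50: DF=(475487/500000 − 1/50·(0.996400+0.947600+0.918100+0.892900))/(1+1/50) = 8587/10000 ≈ 0.858700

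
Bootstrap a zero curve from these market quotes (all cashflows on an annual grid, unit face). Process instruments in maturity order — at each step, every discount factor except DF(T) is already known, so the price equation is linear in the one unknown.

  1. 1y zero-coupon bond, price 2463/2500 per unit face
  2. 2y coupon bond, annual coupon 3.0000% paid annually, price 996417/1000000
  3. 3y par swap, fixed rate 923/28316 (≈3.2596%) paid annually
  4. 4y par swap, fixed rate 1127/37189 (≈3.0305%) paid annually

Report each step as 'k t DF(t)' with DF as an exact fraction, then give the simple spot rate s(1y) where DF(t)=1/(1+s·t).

1 1 2463/2500
2 2 9387/10000
3 3 9077/10000
4 4 8873/10000
s(1y) = (1/(2463/2500) − 1)/(1) = 37/2463 ≈ 1.5022%

step 1 [1y] zero: DF = P = 2463/2500 ≈ 0.985200
step 2 [2y] bond c/1=3/100: DF=(996417/1000000 − 3/100·(0.985200))/(1+3/100) = 9387/10000 ≈ 0.938700
step 3 [3y] swap r/1=923/28316: DF=(1 − 923/28316·(0.985200+0.938700))/(1+923/28316) = 9077/10000 ≈ 0.907700
step 4 [4y] swap r/1=1127/37189: DF=(1 − 1127/37189·(0.985200+0.938700+0.907700))/(1+1127/37189) = 8873/10000 ≈ 0.887300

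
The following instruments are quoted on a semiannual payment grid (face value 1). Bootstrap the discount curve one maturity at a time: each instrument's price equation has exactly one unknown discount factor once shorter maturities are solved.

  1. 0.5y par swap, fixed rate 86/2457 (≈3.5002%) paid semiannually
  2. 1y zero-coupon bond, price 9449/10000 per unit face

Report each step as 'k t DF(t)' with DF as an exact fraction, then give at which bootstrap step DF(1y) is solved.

step 1 [0.5y] swap r/2=43/2457: DF=(1 − 43/2457·(0))/(1+43/2457) = 2457/2500 ≈ 0.982800
step 2 [1y] zero: DF = P = 9449/10000 ≈ 0.944900

1 1/2 2457/2500
2 1 9449/10000
DF(1y) is solved at step 2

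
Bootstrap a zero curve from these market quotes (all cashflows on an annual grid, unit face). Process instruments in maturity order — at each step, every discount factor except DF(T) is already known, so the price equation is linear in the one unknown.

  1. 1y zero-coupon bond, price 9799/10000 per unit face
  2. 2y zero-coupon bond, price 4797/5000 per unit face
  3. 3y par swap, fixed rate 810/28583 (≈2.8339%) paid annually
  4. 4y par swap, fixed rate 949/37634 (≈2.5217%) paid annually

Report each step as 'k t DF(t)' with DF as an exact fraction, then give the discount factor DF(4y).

1 1 9799/10000
2 2 4797/5000
3 3 919/1000
4 4 9051/10000
DF(4y) = 9051/10000 ≈ 0.905100

step 1 [1y] zero: DF = P = 9799/10000 ≈ 0.979900
step 2 [2y] zero: DF = P = 4797/5000 ≈ 0.959400
step 3 [3y] swap r/1=810/28583: DF=(1 − 810/28583·(0.979900+0.959400))/(1+810/28583) = 919/1000 ≈ 0.919000
step 4 [4y] swap r/1=949/37634: DF=(1 − 949/37634·(0.979900+0.959400+0.919000))/(1+949/37634) = 9051/10000 ≈ 0.905100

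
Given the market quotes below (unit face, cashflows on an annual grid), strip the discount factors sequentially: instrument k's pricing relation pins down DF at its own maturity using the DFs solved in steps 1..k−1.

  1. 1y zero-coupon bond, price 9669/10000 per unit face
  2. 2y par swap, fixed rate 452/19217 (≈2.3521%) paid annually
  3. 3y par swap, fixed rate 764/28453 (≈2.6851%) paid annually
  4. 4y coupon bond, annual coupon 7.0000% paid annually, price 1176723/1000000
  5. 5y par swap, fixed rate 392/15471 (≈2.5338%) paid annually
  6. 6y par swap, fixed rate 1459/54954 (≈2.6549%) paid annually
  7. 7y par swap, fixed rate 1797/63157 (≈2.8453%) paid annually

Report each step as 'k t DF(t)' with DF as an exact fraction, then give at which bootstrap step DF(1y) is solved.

step 1 [1y] zero: DF = P = 9669/10000 ≈ 0.966900
step 2 [2y] swap r/1=452/19217: DF=(1 − 452/19217·(0.966900))/(1+452/19217) = 2387/2500 ≈ 0.954800
step 3 [3y] swap r/1=764/28453: DF=(1 − 764/28453·(0.966900+0.954800))/(1+764/28453) = 2309/2500 ≈ 0.923600
step 4 [4y] bond c/1=7/100: DF=(1176723/1000000 − 7/100·(0.966900+0.954800+0.923600))/(1+7/100) = 571/625 ≈ 0.913600
step 5 [5y] swap r/1=392/15471: DF=(1 − 392/15471·(0.966900+0.954800+0.923600+0.913600))/(1+392/15471) = 1103/1250 ≈ 0.882400
step 6 [6y] swap r/1=1459/54954: DF=(1 − 1459/54954·(0.966900+0.954800+0.923600+0.913600+0.882400))/(1+1459/54954) = 8541/10000 ≈ 0.854100
step 7 [7y] swap r/1=1797/63157: DF=(1 − 1797/63157·(0.966900+0.954800+0.923600+0.913600+0.882400+0.854100))/(1+1797/63157) = 8203/10000 ≈ 0.820300

1 1 9669/10000
2 2 2387/2500
3 3 2309/2500
4 4 571/625
5 5 1103/1250
6 6 8541/10000
7 7 8203/10000
DF(1y) is solved at step 1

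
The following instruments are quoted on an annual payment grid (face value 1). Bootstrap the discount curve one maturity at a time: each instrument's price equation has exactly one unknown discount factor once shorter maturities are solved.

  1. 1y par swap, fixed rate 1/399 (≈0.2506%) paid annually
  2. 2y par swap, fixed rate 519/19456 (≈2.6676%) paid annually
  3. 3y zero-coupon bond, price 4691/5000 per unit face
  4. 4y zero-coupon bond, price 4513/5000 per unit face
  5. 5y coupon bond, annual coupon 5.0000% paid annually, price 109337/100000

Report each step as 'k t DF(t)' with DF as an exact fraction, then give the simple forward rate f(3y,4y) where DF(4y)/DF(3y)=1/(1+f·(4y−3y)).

step 1 [1y] swap r/1=1/399: DF=(1 − 1/399·(0))/(1+1/399) = 399/400 ≈ 0.997500
step 2 [2y] swap r/1=519/19456: DF=(1 − 519/19456·(0.997500))/(1+519/19456) = 9481/10000 ≈ 0.948100
step 3 [3y] zero: DF = P = 4691/5000 ≈ 0.938200
step 4 [4y] zero: DF = P = 4513/5000 ≈ 0.902600
step 5 [5y] bond c/1=1/20: DF=(109337/100000 − 1/20·(0.997500+0.948100+0.938200+0.902600))/(1+1/20) = 861/1000 ≈ 0.861000

1 1 399/400
2 2 9481/10000
3 3 4691/5000
4 4 4513/5000
5 5 861/1000
f(3y,4y) = ((4691/5000)/(4513/5000) − 1)/(1) = 178/4513 ≈ 3.9442%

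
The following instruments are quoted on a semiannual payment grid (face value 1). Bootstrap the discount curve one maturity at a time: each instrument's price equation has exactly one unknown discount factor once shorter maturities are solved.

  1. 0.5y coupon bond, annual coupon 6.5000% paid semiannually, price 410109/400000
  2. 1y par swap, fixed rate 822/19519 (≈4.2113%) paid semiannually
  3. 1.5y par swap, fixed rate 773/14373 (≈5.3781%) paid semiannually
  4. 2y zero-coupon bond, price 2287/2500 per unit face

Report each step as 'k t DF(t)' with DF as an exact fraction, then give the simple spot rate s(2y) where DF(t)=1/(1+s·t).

step 1 [0.5y] bond c/2=13/400: DF=(410109/400000 − 13/400·(0))/(1+13/400) = 993/1000 ≈ 0.993000
step 2 [1y] swap r/2=411/19519: DF=(1 − 411/19519·(0.993000))/(1+411/19519) = 9589/10000 ≈ 0.958900
step 3 [1.5y] swap r/2=773/28746: DF=(1 − 773/28746·(0.993000+0.958900))/(1+773/28746) = 9227/10000 ≈ 0.922700
step 4 [2y] zero: DF = P = 2287/2500 ≈ 0.914800

1 1/2 993/1000
2 1 9589/10000
3 3/2 9227/10000
4 2 2287/2500
s(2y) = (1/(2287/2500) − 1)/(2) = 213/4574 ≈ 4.6568%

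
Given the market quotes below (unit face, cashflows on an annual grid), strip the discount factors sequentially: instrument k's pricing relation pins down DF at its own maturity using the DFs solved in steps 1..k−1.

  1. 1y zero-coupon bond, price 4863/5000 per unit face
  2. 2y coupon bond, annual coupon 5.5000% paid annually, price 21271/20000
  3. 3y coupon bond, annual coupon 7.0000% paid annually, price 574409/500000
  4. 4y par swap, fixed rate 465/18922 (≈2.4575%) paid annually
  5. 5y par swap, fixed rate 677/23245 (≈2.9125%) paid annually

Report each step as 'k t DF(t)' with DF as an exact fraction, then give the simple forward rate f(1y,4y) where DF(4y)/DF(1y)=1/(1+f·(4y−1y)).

step 1 [1y] zero: DF = P = 4863/5000 ≈ 0.972600
step 2 [2y] bond c/1=11/200: DF=(21271/20000 − 11/200·(0.972600))/(1+11/200) = 4787/5000 ≈ 0.957400
step 3 [3y] bond c/1=7/100: DF=(574409/500000 − 7/100·(0.972600+0.957400))/(1+7/100) = 4737/5000 ≈ 0.947400
step 4 [4y] swap r/1=465/18922: DF=(1 − 465/18922·(0.972600+0.957400+0.947400))/(1+465/18922) = 907/1000 ≈ 0.907000
step 5 [5y] swap r/1=677/23245: DF=(1 − 677/23245·(0.972600+0.957400+0.947400+0.907000))/(1+677/23245) = 4323/5000 ≈ 0.864600

1 1 4863/5000
2 2 4787/5000
3 3 4737/5000
4 4 907/1000
5 5 4323/5000
f(1y,4y) = ((4863/5000)/(907/1000) − 1)/(3) = 328/13605 ≈ 2.4109%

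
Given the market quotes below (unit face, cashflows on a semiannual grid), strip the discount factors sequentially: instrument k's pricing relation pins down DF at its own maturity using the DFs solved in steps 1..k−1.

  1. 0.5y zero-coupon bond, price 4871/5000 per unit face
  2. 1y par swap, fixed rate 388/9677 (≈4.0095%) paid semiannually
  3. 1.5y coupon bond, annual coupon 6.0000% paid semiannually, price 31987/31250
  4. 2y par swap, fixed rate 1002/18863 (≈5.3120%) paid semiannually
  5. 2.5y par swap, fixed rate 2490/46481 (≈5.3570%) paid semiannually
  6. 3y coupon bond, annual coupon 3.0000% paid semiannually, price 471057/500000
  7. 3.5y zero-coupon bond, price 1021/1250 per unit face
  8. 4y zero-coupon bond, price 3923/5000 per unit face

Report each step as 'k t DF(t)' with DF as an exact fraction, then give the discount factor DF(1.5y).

1 1/2 4871/5000
2 1 2403/2500
3 3/2 4687/5000
4 2 4499/5000
5 5/2 1751/2000
6 3 1719/2000
7 7/2 1021/1250
8 4 3923/5000
DF(1.5y) = 4687/5000 ≈ 0.937400

step 1 [0.5y] zero: DF = P = 4871/5000 ≈ 0.974200
step 2 [1y] swap r/2=194/9677: DF=(1 − 194/9677·(0.974200))/(1+194/9677) = 2403/2500 ≈ 0.961200
step 3 [1.5y] bond c/2=3/100: DF=(31987/31250 − 3/100·(0.974200+0.961200))/(1+3/100) = 4687/5000 ≈ 0.937400
step 4 [2y] swap r/2=501/18863: DF=(1 − 501/18863·(0.974200+0.961200+0.937400))/(1+501/18863) = 4499/5000 ≈ 0.899800
step 5 [2.5y] swap r/2=1245/46481: DF=(1 − 1245/46481·(0.974200+0.961200+0.937400+0.899800))/(1+1245/46481) = 1751/2000 ≈ 0.875500
step 6 [3y] bond c/2=3/200: DF=(471057/500000 − 3/200·(0.974200+0.961200+0.937400+0.899800+0.875500))/(1+3/200) = 1719/2000 ≈ 0.859500
step 7 [3.5y] zero: DF = P = 1021/1250 ≈ 0.816800
step 8 [4y] zero: DF = P = 3923/5000 ≈ 0.784600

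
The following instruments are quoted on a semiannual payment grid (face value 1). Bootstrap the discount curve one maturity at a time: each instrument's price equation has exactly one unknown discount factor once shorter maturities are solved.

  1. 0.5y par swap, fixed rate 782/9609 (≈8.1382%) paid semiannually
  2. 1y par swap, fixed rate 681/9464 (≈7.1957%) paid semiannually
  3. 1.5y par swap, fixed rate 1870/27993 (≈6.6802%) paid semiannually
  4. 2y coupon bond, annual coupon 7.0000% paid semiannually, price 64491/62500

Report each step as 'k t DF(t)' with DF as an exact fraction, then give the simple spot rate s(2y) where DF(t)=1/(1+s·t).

1 1/2 9609/10000
2 1 9319/10000
3 3/2 1813/2000
4 2 9023/10000
s(2y) = (1/(9023/10000) − 1)/(2) = 977/18046 ≈ 5.4139%

step 1 [0.5y] swap r/2=391/9609: DF=(1 − 391/9609·(0))/(1+391/9609) = 9609/10000 ≈ 0.960900
step 2 [1y] swap r/2=681/18928: DF=(1 − 681/18928·(0.960900))/(1+681/18928) = 9319/10000 ≈ 0.931900
step 3 [1.5y] swap r/2=935/27993: DF=(1 − 935/27993·(0.960900+0.931900))/(1+935/27993) = 1813/2000 ≈ 0.906500
step 4 [2y] bond c/2=7/200: DF=(64491/62500 − 7/200·(0.960900+0.931900+0.906500))/(1+7/200) = 9023/10000 ≈ 0.902300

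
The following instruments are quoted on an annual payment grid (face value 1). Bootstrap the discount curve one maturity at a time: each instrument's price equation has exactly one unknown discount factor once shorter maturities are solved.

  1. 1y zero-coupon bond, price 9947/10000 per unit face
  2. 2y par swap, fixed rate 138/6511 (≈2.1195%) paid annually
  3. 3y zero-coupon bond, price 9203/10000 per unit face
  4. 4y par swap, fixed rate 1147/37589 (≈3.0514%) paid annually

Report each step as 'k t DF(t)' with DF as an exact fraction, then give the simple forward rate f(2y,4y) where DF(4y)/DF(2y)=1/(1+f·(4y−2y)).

step 1 [1y] zero: DF = P = 9947/10000 ≈ 0.994700
step 2 [2y] swap r/1=138/6511: DF=(1 − 138/6511·(0.994700))/(1+138/6511) = 4793/5000 ≈ 0.958600
step 3 [3y] zero: DF = P = 9203/10000 ≈ 0.920300
step 4 [4y] swap r/1=1147/37589: DF=(1 − 1147/37589·(0.994700+0.958600+0.920300))/(1+1147/37589) = 8853/10000 ≈ 0.885300

1 1 9947/10000
2 2 4793/5000
3 3 9203/10000
4 4 8853/10000
f(2y,4y) = ((4793/5000)/(8853/10000) − 1)/(2) = 733/17706 ≈ 4.1398%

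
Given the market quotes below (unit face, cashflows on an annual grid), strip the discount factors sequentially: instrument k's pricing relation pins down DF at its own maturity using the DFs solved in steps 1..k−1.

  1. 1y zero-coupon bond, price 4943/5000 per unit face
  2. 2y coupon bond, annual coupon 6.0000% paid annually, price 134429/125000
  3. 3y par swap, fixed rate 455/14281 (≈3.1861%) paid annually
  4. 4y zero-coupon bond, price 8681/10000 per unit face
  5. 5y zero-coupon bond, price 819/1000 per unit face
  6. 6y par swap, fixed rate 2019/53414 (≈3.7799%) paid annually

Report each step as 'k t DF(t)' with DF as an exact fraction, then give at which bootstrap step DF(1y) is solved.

step 1 [1y] zero: DF = P = 4943/5000 ≈ 0.988600
step 2 [2y] bond c/1=3/50: DF=(134429/125000 − 3/50·(0.988600))/(1+3/50) = 4793/5000 ≈ 0.958600
step 3 [3y] swap r/1=455/14281: DF=(1 − 455/14281·(0.988600+0.958600))/(1+455/14281) = 909/1000 ≈ 0.909000
step 4 [4y] zero: DF = P = 8681/10000 ≈ 0.868100
step 5 [5y] zero: DF = P = 819/1000 ≈ 0.819000
step 6 [6y] swap r/1=2019/53414: DF=(1 − 2019/53414·(0.988600+0.958600+0.909000+0.868100+0.819000))/(1+2019/53414) = 7981/10000 ≈ 0.798100

1 1 4943/5000
2 2 4793/5000
3 3 909/1000
4 4 8681/10000
5 5 819/1000
6 6 7981/10000
DF(1y) is solved at step 1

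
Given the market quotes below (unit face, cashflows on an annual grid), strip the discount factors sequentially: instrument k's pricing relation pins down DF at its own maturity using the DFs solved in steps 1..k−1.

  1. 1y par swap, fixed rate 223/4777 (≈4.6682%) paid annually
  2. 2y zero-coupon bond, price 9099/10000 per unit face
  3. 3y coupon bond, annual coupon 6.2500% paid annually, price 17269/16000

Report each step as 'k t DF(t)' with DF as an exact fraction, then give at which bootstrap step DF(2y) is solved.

step 1 [1y] swap r/1=223/4777: DF=(1 − 223/4777·(0))/(1+223/4777) = 4777/5000 ≈ 0.955400
step 2 [2y] zero: DF = P = 9099/10000 ≈ 0.909900
step 3 [3y] bond c/1=1/16: DF=(17269/16000 − 1/16·(0.955400+0.909900))/(1+1/16) = 9061/10000 ≈ 0.906100

1 1 4777/5000
2 2 9099/10000
3 3 9061/10000
DF(2y) is solved at step 2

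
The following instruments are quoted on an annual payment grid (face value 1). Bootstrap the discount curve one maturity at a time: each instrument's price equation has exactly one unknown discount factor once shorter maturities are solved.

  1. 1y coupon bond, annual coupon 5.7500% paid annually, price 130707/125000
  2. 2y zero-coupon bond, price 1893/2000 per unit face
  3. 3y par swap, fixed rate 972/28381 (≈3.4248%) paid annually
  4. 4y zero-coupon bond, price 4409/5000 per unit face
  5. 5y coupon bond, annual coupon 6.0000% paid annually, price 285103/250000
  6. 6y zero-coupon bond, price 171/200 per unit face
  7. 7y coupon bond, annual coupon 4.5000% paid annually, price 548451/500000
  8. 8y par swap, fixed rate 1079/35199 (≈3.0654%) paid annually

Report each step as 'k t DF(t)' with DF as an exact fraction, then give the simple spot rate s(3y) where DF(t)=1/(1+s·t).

1 1 618/625
2 2 1893/2000
3 3 2257/2500
4 4 4409/5000
5 5 8653/10000
6 6 171/200
7 7 4077/5000
8 8 3921/5000
s(3y) = (1/(2257/2500) − 1)/(3) = 81/2257 ≈ 3.5888%

step 1 [1y] bond c/1=23/400: DF=(130707/125000 − 23/400·(0))/(1+23/400) = 618/625 ≈ 0.988800
step 2 [2y] zero: DF = P = 1893/2000 ≈ 0.946500
step 3 [3y] swap r/1=972/28381: DF=(1 − 972/28381·(0.988800+0.946500))/(1+972/28381) = 2257/2500 ≈ 0.902800
step 4 [4y] zero: DF = P = 4409/5000 ≈ 0.881800
step 5 [5y] bond c/1=3/50: DF=(285103/250000 − 3/50·(0.988800+0.946500+0.902800+0.881800))/(1+3/50) = 8653/10000 ≈ 0.865300
step 6 [6y] zero: DF = P = 171/200 ≈ 0.855000
step 7 [7y] bond c/1=9/200: DF=(548451/500000 − 9/200·(0.988800+0.946500+0.902800+0.881800+0.865300+0.855000))/(1+9/200) = 4077/5000 ≈ 0.815400
step 8 [8y] swap r/1=1079/35199: DF=(1 − 1079/35199·(0.988800+0.946500+0.902800+0.881800+0.865300+0.855000+0.815400))/(1+1079/35199) = 3921/5000 ≈ 0.784200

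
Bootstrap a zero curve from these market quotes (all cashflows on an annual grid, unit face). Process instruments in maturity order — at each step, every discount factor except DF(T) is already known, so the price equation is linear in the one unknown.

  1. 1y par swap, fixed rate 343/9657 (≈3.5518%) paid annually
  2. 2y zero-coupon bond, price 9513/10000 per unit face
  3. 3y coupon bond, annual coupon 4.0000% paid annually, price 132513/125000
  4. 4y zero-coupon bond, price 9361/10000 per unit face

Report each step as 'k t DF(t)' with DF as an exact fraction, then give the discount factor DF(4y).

1 1 9657/10000
2 2 9513/10000
3 3 591/625
4 4 9361/10000
DF(4y) = 9361/10000 ≈ 0.936100

step 1 [1y] swap r/1=343/9657: DF=(1 − 343/9657·(0))/(1+343/9657) = 9657/10000 ≈ 0.965700
step 2 [2y] zero: DF = P = 9513/10000 ≈ 0.951300
step 3 [3y] bond c/1=1/25: DF=(132513/125000 − 1/25·(0.965700+0.951300))/(1+1/25) = 591/625 ≈ 0.945600
step 4 [4y] zero: DF = P = 9361/10000 ≈ 0.936100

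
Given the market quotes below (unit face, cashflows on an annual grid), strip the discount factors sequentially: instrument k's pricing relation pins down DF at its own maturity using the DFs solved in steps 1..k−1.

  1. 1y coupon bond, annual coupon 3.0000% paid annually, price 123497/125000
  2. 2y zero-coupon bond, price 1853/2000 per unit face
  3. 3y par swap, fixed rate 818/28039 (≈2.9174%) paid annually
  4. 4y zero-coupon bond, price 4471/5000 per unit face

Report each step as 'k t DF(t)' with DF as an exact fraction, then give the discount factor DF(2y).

1 1 1199/1250
2 2 1853/2000
3 3 4591/5000
4 4 4471/5000
DF(2y) = 1853/2000 ≈ 0.926500

step 1 [1y] bond c/1=3/100: DF=(123497/125000 − 3/100·(0))/(1+3/100) = 1199/1250 ≈ 0.959200
step 2 [2y] zero: DF = P = 1853/2000 ≈ 0.926500
step 3 [3y] swap r/1=818/28039: DF=(1 − 818/28039·(0.959200+0.926500))/(1+818/28039) = 4591/5000 ≈ 0.918200
step 4 [4y] zero: DF = P = 4471/5000 ≈ 0.894200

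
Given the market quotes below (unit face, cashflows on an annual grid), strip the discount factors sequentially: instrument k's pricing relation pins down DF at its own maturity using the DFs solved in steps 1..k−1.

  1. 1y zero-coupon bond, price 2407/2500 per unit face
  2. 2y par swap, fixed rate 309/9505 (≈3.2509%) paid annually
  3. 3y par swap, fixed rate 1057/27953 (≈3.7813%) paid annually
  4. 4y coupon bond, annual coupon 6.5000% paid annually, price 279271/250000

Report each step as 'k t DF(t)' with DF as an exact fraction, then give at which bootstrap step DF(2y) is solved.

1 1 2407/2500
2 2 4691/5000
3 3 8943/10000
4 4 8783/10000
DF(2y) is solved at step 2

step 1 [1y] zero: DF = P = 2407/2500 ≈ 0.962800
step 2 [2y] swap r/1=309/9505: DF=(1 − 309/9505·(0.962800))/(1+309/9505) = 4691/5000 ≈ 0.938200
step 3 [3y] swap r/1=1057/27953: DF=(1 − 1057/27953·(0.962800+0.938200))/(1+1057/27953) = 8943/10000 ≈ 0.894300
step 4 [4y] bond c/1=13/200: DF=(279271/250000 − 13/200·(0.962800+0.938200+0.894300))/(1+13/200) = 8783/10000 ≈ 0.878300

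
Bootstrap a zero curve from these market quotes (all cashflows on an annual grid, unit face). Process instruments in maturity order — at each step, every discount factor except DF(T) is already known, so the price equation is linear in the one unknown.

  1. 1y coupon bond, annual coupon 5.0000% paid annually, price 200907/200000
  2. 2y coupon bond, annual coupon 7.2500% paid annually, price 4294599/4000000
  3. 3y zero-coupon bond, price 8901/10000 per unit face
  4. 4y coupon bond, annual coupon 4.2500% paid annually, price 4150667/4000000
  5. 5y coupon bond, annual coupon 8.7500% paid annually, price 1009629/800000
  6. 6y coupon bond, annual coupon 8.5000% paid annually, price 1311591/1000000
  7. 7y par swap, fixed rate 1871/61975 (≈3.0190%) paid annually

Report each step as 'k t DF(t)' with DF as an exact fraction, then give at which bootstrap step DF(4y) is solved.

1 1 9567/10000
2 2 2341/2500
3 3 8901/10000
4 4 8819/10000
5 5 541/625
6 6 8539/10000
7 7 8129/10000
DF(4y) is solved at step 4

step 1 [1y] bond c/1=1/20: DF=(200907/200000 − 1/20·(0))/(1+1/20) = 9567/10000 ≈ 0.956700
step 2 [2y] bond c/1=29/400: DF=(4294599/4000000 − 29/400·(0.956700))/(1+29/400) = 2341/2500 ≈ 0.936400
step 3 [3y] zero: DF = P = 8901/10000 ≈ 0.890100
step 4 [4y] bond c/1=17/400: DF=(4150667/4000000 − 17/400·(0.956700+0.936400+0.890100))/(1+17/400) = 8819/10000 ≈ 0.881900
step 5 [5y] bond c/1=7/80: DF=(1009629/800000 − 7/80·(0.956700+0.936400+0.890100+0.881900))/(1+7/80) = 541/625 ≈ 0.865600
step 6 [6y] bond c/1=17/200: DF=(1311591/1000000 − 17/200·(0.956700+0.936400+0.890100+0.881900+0.865600))/(1+17/200) = 8539/10000 ≈ 0.853900
step 7 [7y] swap r/1=1871/61975: DF=(1 − 1871/61975·(0.956700+0.936400+0.890100+0.881900+0.865600+0.853900))/(1+1871/61975) = 8129/10000 ≈ 0.812900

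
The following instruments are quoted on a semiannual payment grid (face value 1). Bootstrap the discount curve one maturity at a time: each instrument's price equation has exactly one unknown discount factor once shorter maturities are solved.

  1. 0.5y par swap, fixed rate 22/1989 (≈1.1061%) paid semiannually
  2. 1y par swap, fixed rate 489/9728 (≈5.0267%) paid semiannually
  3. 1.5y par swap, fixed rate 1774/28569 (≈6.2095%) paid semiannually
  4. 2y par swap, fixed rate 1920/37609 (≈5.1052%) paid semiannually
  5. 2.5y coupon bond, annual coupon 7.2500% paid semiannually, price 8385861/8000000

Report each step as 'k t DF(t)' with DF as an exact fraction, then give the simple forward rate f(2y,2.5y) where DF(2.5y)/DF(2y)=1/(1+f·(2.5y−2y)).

step 1 [0.5y] swap r/2=11/1989: DF=(1 − 11/1989·(0))/(1+11/1989) = 1989/2000 ≈ 0.994500
step 2 [1y] swap r/2=489/19456: DF=(1 − 489/19456·(0.994500))/(1+489/19456) = 9511/10000 ≈ 0.951100
step 3 [1.5y] swap r/2=887/28569: DF=(1 − 887/28569·(0.994500+0.951100))/(1+887/28569) = 9113/10000 ≈ 0.911300
step 4 [2y] swap r/2=960/37609: DF=(1 − 960/37609·(0.994500+0.951100+0.911300))/(1+960/37609) = 113/125 ≈ 0.904000
step 5 [2.5y] bond c/2=29/800: DF=(8385861/8000000 − 29/800·(0.994500+0.951100+0.911300+0.904000))/(1+29/800) = 22/25 ≈ 0.880000

1 1/2 1989/2000
2 1 9511/10000
3 3/2 9113/10000
4 2 113/125
5 5/2 22/25
f(2y,2.5y) = ((113/125)/(22/25) − 1)/(1/2) = 3/55 ≈ 5.4545%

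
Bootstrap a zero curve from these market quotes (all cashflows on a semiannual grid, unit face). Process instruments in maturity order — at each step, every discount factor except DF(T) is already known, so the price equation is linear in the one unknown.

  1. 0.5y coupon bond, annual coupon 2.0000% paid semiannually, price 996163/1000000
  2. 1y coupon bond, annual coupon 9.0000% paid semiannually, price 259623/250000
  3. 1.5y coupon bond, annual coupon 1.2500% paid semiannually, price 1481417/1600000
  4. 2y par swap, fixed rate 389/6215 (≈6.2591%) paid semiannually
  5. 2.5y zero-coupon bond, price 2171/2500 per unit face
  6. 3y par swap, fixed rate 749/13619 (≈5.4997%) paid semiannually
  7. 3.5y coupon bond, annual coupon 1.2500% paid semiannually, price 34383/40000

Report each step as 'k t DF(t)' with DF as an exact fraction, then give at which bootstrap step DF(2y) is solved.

step 1 [0.5y] bond c/2=1/100: DF=(996163/1000000 − 1/100·(0))/(1+1/100) = 9863/10000 ≈ 0.986300
step 2 [1y] bond c/2=9/200: DF=(259623/250000 − 9/200·(0.986300))/(1+9/200) = 9513/10000 ≈ 0.951300
step 3 [1.5y] bond c/2=1/160: DF=(1481417/1600000 − 1/160·(0.986300+0.951300))/(1+1/160) = 9081/10000 ≈ 0.908100
step 4 [2y] swap r/2=389/12430: DF=(1 − 389/12430·(0.986300+0.951300+0.908100))/(1+389/12430) = 8833/10000 ≈ 0.883300
step 5 [2.5y] zero: DF = P = 2171/2500 ≈ 0.868400
step 6 [3y] swap r/2=749/27238: DF=(1 − 749/27238·(0.986300+0.951300+0.908100+0.883300+0.868400))/(1+749/27238) = 4251/5000 ≈ 0.850200
step 7 [3.5y] bond c/2=1/160: DF=(34383/40000 − 1/160·(0.986300+0.951300+0.908100+0.883300+0.868400+0.850200))/(1+1/160) = 2051/2500 ≈ 0.820400

1 1/2 9863/10000
2 1 9513/10000
3 3/2 9081/10000
4 2 8833/10000
5 5/2 2171/2500
6 3 4251/5000
7 7/2 2051/2500
DF(2y) is solved at step 4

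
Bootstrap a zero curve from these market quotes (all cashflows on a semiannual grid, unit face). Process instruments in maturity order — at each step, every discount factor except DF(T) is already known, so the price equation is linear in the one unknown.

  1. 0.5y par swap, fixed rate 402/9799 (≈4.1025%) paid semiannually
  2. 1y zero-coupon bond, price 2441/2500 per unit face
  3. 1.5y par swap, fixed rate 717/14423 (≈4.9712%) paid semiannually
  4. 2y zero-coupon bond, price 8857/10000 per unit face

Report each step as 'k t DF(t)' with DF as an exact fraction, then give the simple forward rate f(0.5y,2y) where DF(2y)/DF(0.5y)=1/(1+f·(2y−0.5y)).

1 1/2 9799/10000
2 1 2441/2500
3 3/2 9283/10000
4 2 8857/10000
f(0.5y,2y) = ((9799/10000)/(8857/10000) − 1)/(3/2) = 628/8857 ≈ 7.0904%

step 1 [0.5y] swap r/2=201/9799: DF=(1 − 201/9799·(0))/(1+201/9799) = 9799/10000 ≈ 0.979900
step 2 [1y] zero: DF = P = 2441/2500 ≈ 0.976400
step 3 [1.5y] swap r/2=717/28846: DF=(1 − 717/28846·(0.979900+0.976400))/(1+717/28846) = 9283/10000 ≈ 0.928300
step 4 [2y] zero: DF = P = 8857/10000 ≈ 0.885700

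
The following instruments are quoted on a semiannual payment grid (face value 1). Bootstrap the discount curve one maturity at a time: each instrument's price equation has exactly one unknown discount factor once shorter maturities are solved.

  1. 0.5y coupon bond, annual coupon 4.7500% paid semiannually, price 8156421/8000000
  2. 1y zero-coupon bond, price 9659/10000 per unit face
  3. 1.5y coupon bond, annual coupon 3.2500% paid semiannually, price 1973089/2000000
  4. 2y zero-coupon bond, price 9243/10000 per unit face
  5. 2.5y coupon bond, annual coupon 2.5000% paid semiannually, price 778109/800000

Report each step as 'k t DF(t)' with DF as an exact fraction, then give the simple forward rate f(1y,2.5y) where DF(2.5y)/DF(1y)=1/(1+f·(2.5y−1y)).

1 1/2 9959/10000
2 1 9659/10000
3 3/2 4697/5000
4 2 9243/10000
5 5/2 4567/5000
f(1y,2.5y) = ((9659/10000)/(4567/5000) − 1)/(3/2) = 175/4567 ≈ 3.8318%

step 1 [0.5y] bond c/2=19/800: DF=(8156421/8000000 − 19/800·(0))/(1+19/800) = 9959/10000 ≈ 0.995900
step 2 [1y] zero: DF = P = 9659/10000 ≈ 0.965900
step 3 [1.5y] bond c/2=13/800: DF=(1973089/2000000 − 13/800·(0.995900+0.965900))/(1+13/800) = 4697/5000 ≈ 0.939400
step 4 [2y] zero: DF = P = 9243/10000 ≈ 0.924300
step 5 [2.5y] bond c/2=1/80: DF=(778109/800000 − 1/80·(0.995900+0.965900+0.939400+0.924300))/(1+1/80) = 4567/5000 ≈ 0.913400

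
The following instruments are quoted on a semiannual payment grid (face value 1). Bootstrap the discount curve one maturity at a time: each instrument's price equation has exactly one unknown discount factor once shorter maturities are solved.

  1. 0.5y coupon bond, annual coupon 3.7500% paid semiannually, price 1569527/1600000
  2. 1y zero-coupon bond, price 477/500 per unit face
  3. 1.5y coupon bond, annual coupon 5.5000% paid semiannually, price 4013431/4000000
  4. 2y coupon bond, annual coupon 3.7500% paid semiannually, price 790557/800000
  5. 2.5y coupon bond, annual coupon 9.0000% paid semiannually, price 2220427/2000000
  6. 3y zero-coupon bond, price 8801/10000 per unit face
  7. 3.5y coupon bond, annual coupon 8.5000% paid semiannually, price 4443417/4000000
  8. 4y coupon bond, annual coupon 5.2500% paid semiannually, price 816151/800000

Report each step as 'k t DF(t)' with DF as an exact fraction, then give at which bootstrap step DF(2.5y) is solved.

step 1 [0.5y] bond c/2=3/160: DF=(1569527/1600000 − 3/160·(0))/(1+3/160) = 9629/10000 ≈ 0.962900
step 2 [1y] zero: DF = P = 477/500 ≈ 0.954000
step 3 [1.5y] bond c/2=11/400: DF=(4013431/4000000 − 11/400·(0.962900+0.954000))/(1+11/400) = 2313/2500 ≈ 0.925200
step 4 [2y] bond c/2=3/160: DF=(790557/800000 − 3/160·(0.962900+0.954000+0.925200))/(1+3/160) = 9177/10000 ≈ 0.917700
step 5 [2.5y] bond c/2=9/200: DF=(2220427/2000000 − 9/200·(0.962900+0.954000+0.925200+0.917700))/(1+9/200) = 1801/2000 ≈ 0.900500
step 6 [3y] zero: DF = P = 8801/10000 ≈ 0.880100
step 7 [3.5y] bond c/2=17/400: DF=(4443417/4000000 − 17/400·(0.962900+0.954000+0.925200+0.917700+0.900500+0.880100))/(1+17/400) = 8397/10000 ≈ 0.839700
step 8 [4y] bond c/2=21/800: DF=(816151/800000 − 21/800·(0.962900+0.954000+0.925200+0.917700+0.900500+0.880100+0.839700))/(1+21/800) = 8309/10000 ≈ 0.830900

1 1/2 9629/10000
2 1 477/500
3 3/2 2313/2500
4 2 9177/10000
5 5/2 1801/2000
6 3 8801/10000
7 7/2 8397/10000
8 4 8309/10000
DF(2.5y) is solved at step 5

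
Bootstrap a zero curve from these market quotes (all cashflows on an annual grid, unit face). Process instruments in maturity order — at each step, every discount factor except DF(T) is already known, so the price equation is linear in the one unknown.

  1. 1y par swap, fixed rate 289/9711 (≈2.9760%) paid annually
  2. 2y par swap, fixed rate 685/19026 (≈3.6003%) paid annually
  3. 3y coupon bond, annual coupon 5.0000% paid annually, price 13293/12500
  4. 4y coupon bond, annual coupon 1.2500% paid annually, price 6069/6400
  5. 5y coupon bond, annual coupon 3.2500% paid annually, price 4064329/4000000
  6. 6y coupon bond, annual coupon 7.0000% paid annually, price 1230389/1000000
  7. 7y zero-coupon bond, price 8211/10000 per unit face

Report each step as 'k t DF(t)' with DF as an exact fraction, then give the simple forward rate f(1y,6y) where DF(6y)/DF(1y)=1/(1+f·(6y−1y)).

1 1 9711/10000
2 2 1863/2000
3 3 4611/5000
4 4 9017/10000
5 5 2167/2500
6 6 4247/5000
7 7 8211/10000
f(1y,6y) = ((9711/10000)/(4247/5000) − 1)/(5) = 1217/42470 ≈ 2.8656%

step 1 [1y] swap r/1=289/9711: DF=(1 − 289/9711·(0))/(1+289/9711) = 9711/10000 ≈ 0.971100
step 2 [2y] swap r/1=685/19026: DF=(1 − 685/19026·(0.971100))/(1+685/19026) = 1863/2000 ≈ 0.931500
step 3 [3y] bond c/1=1/20: DF=(13293/12500 − 1/20·(0.971100+0.931500))/(1+1/20) = 4611/5000 ≈ 0.922200
step 4 [4y] bond c/1=1/80: DF=(6069/6400 − 1/80·(0.971100+0.931500+0.922200))/(1+1/80) = 9017/10000 ≈ 0.901700
step 5 [5y] bond c/1=13/400: DF=(4064329/4000000 − 13/400·(0.971100+0.931500+0.922200+0.901700))/(1+13/400) = 2167/2500 ≈ 0.866800
step 6 [6y] bond c/1=7/100: DF=(1230389/1000000 − 7/100·(0.971100+0.931500+0.922200+0.901700+0.866800))/(1+7/100) = 4247/5000 ≈ 0.849400
step 7 [7y] zero: DF = P = 8211/10000 ≈ 0.821100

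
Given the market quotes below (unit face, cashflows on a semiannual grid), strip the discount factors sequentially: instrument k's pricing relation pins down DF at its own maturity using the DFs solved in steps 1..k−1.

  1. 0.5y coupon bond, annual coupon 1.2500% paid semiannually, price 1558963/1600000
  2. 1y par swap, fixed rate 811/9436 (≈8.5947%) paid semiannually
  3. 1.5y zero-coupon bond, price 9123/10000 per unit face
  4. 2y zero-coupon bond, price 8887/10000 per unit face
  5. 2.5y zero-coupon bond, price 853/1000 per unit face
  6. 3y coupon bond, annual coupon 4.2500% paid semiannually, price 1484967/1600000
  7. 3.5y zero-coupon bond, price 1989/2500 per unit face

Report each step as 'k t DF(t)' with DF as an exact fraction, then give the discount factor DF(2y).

1 1/2 9683/10000
2 1 9189/10000
3 3/2 9123/10000
4 2 8887/10000
5 5/2 853/1000
6 3 8143/10000
7 7/2 1989/2500
DF(2y) = 8887/10000 ≈ 0.888700

step 1 [0.5y] bond c/2=1/160: DF=(1558963/1600000 − 1/160·(0))/(1+1/160) = 9683/10000 ≈ 0.968300
step 2 [1y] swap r/2=811/18872: DF=(1 − 811/18872·(0.968300))/(1+811/18872) = 9189/10000 ≈ 0.918900
step 3 [1.5y] zero: DF = P = 9123/10000 ≈ 0.912300
step 4 [2y] zero: DF = P = 8887/10000 ≈ 0.888700
step 5 [2.5y] zero: DF = P = 853/1000 ≈ 0.853000
step 6 [3y] bond c/2=17/800: DF=(1484967/1600000 − 17/800·(0.968300+0.918900+0.912300+0.888700+0.853000))/(1+17/800) = 8143/10000 ≈ 0.814300
step 7 [3.5y] zero: DF = P = 1989/2500 ≈ 0.795600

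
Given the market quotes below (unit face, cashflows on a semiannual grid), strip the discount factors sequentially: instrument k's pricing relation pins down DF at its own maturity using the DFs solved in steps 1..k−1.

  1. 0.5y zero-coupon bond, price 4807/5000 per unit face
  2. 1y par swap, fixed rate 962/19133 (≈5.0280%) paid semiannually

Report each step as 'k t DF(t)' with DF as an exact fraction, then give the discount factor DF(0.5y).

1 1/2 4807/5000
2 1 9519/10000
DF(0.5y) = 4807/5000 ≈ 0.961400

step 1 [0.5y] zero: DF = P = 4807/5000 ≈ 0.961400
step 2 [1y] swap r/2=481/19133: DF=(1 − 481/19133·(0.961400))/(1+481/19133) = 9519/10000 ≈ 0.951900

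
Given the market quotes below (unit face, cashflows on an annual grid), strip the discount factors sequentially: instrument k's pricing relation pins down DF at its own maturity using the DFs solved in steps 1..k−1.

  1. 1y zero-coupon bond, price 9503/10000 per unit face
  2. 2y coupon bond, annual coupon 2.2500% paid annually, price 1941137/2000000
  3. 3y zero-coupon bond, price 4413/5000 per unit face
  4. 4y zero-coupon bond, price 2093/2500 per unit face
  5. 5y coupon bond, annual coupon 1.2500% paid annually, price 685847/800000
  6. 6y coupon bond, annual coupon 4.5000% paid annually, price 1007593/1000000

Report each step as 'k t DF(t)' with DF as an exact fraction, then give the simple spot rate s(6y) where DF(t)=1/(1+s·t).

step 1 [1y] zero: DF = P = 9503/10000 ≈ 0.950300
step 2 [2y] bond c/1=9/400: DF=(1941137/2000000 − 9/400·(0.950300))/(1+9/400) = 9283/10000 ≈ 0.928300
step 3 [3y] zero: DF = P = 4413/5000 ≈ 0.882600
step 4 [4y] zero: DF = P = 2093/2500 ≈ 0.837200
step 5 [5y] bond c/1=1/80: DF=(685847/800000 − 1/80·(0.950300+0.928300+0.882600+0.837200))/(1+1/80) = 8023/10000 ≈ 0.802300
step 6 [6y] bond c/1=9/200: DF=(1007593/1000000 − 9/200·(0.950300+0.928300+0.882600+0.837200+0.802300))/(1+9/200) = 7747/10000 ≈ 0.774700

1 1 9503/10000
2 2 9283/10000
3 3 4413/5000
4 4 2093/2500
5 5 8023/10000
6 6 7747/10000
s(6y) = (1/(7747/10000) − 1)/(6) = 751/15494 ≈ 4.8470%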